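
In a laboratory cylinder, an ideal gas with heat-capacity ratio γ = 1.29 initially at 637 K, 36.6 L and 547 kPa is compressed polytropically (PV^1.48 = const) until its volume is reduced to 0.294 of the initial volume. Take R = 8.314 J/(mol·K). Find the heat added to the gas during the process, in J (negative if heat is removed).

21900 J

n = P₁V₁/(RT₁) = 547×36.6/(8.314×637) = 3.78 mol.
Polytropic n=1.48: T₂ = T₁(V₁/V₂)^(n−1) = 637×(3.40)^0.48 = 1150 K; P₂ = P₁(V₁/V₂)^n = 3350 kPa.
W = (P₁V₁−P₂V₂)/(n−1) = (547×36.6−3350×10.8)/0.48 = -33400 J.
ΔU = nCvΔT = 3.78×28.7×(1150−637) = 55200 J.
Q = ΔU + W = 21900 J.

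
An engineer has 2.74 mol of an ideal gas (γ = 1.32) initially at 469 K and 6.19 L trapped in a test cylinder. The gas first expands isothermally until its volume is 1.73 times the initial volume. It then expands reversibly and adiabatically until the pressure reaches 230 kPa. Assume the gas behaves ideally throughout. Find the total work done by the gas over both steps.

15900 J

P₁ = nRT₁/V₁ = 2.74×8.314×469/6.19 = 1730 kPa.
Step 1 — Isothermal: T stays 469 K; PV = const ⇒ V₂ = 10.7 L, P₂ = 998 kPa.
ΔU = 0 (ideal gas, T constant).
W = nRT ln(V₂/V₁) = 2.74×8.314×469×ln(1.73) = 5860 J.
Q = ΔU + W = 5860 J.
State after step 1: P = 998 kPa, V = 10.7 L, T = 469 K.
Step 2 — Adiabatic: T₂/T₁ = (P₂/P₁)^((γ−1)/γ) ⇒ T₂ = 469×(0.231)^0.242 = 329 K; V₂ = 32.5 L.
ΔU = nCvΔT = 2.74×26.0×(329−469) = -9990 J.
Q = 0 for an adiabatic process, so W = −ΔU = 9990 J.
Net over both steps: W = 15900 J, Q = 5860 J, ΔU = -9990 J.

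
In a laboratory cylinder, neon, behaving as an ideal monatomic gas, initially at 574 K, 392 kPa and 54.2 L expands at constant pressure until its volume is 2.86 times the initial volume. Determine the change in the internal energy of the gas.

n = P₁V₁/(RT₁) = 392×54.2/(8.314×574) = 4.45 mol.
Isobaric: P stays 392 kPa; V/T = const ⇒ T₂ = 1640 K, V₂ = 155 L.
For an ideal gas ΔU = nCvΔT with Cv = (3/2)R = 12.5 J/(mol·K).
ΔU = 4.45×12.5×(1640−574) = 59300 J.

59300 J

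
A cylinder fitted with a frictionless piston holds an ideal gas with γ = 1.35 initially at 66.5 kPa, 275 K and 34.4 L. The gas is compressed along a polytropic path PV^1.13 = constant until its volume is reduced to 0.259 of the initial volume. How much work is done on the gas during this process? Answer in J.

3380 J

n = P₁V₁/(RT₁) = 66.5×34.4/(8.314×275) = 1.00 mol.
Polytropic n=1.13: T₂ = T₁(V₁/V₂)^(n−1) = 275×(3.86)^0.13 = 328 K; P₂ = P₁(V₁/V₂)^n = 306 kPa.
W = (P₁V₁−P₂V₂)/(n−1) = (66.5×34.4−306×8.91)/0.13 = -3380 J.
Work done on the gas = −W_by = 3380 J.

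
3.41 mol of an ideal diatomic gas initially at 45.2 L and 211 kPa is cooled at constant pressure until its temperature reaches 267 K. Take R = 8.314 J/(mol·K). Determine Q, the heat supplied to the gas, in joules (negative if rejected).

-6890 J

T₁ = P₁V₁/(nR) = 211×45.2/(3.41×8.314) = 336 K.
Isobaric: P stays 211 kPa; V/T = const ⇒ T₂ = 267 K, V₂ = 35.9 L.
W = PΔV = 211×(35.9−45.2) kPa·L = -1970 J.
ΔU = nCvΔT = 3.41×20.8×(267−336) = -4920 J.
Q = ΔU + W = nCpΔT = -6890 J.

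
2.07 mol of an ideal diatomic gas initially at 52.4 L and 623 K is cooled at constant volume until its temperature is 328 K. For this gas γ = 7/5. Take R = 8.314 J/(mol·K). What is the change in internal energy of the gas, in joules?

P₁ = nRT₁/V₁ = 2.07×8.314×623/52.4 = 205 kPa.
Isochoric: V stays 52.4 L; P/T = const ⇒ T₂ = 328 K, P₂ = 108 kPa.
For an ideal gas ΔU = nCvΔT with Cv = (5/2)R = 20.8 J/(mol·K).
ΔU = 2.07×20.8×(328−623) = -12700 J.

-12700 J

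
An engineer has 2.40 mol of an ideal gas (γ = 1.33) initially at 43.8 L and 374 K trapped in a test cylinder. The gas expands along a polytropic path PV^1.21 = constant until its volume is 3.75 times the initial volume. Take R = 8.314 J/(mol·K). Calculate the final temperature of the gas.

283 K

P₁ = nRT₁/V₁ = 2.40×8.314×374/43.8 = 170 kPa.
Polytropic n=1.21: T₂ = T₁(V₁/V₂)^(n−1) = 374×(0.267)^0.21 = 283 K; P₂ = P₁(V₁/V₂)^n = 34.4 kPa.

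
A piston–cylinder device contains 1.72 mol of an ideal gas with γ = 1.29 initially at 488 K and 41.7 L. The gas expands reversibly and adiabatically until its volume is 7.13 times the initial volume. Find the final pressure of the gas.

P₁ = nRT₁/V₁ = 1.72×8.314×488/41.7 = 167 kPa.
Adiabatic: TV^(γ−1) = const ⇒ T₂ = 488×(0.140)^0.290 = 276 K; PV^γ = const ⇒ P₂ = 13.3 kPa.

13.3 kPa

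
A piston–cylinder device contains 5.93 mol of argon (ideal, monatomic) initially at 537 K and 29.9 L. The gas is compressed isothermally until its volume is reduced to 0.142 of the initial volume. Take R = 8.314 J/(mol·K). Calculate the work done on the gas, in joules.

51700 J

P₁ = nRT₁/V₁ = 5.93×8.314×537/29.9 = 885 kPa.
Isothermal: T stays 537 K; PV = const ⇒ V₂ = 4.25 L, P₂ = 6240 kPa.
W = nRT ln(V₂/V₁) = 5.93×8.314×537×ln(0.142) = -51700 J.
Work done on the gas = −W_by = 51700 J.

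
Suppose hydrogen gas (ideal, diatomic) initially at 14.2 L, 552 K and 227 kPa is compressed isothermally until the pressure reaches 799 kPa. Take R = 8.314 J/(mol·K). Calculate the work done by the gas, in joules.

-4060 J

n = P₁V₁/(RT₁) = 227×14.2/(8.314×552) = 0.702 mol.
Isothermal: T stays 552 K; PV = const ⇒ V₂ = 4.03 L, P₂ = 799 kPa.
W = nRT ln(V₂/V₁) = 0.702×8.314×552×ln(0.284) = -4060 J.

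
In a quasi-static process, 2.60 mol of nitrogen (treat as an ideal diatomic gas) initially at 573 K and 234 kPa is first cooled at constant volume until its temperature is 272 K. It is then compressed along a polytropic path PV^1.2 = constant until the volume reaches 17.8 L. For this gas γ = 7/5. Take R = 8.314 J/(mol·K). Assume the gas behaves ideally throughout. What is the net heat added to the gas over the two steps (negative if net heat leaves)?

-19800 J

V₁ = nRT₁/P₁ = 2.60×8.314×573/234 = 52.9 L.
Step 1 — Isochoric: V stays 52.9 L; P/T = const ⇒ T₂ = 272 K, P₂ = 111 kPa.
W = 0 (no volume change).
ΔU = nCvΔT = 2.60×20.8×(272−573) = -16300 J.
Q = ΔU = -16300 J.
State after step 1: P = 111 kPa, V = 52.9 L, T = 272 K.
Step 2 — Polytropic n=1.2: T₂ = T₁(V₁/V₂)^(n−1) = 272×(2.97)^0.20 = 338 K; P₂ = P₁(V₁/V₂)^n = 411 kPa.
W = (P₁V₁−P₂V₂)/(n−1) = (111×52.9−411×17.8)/0.20 = -7160 J.
ΔU = nCvΔT = 2.60×20.8×(338−272) = 3580 J.
Q = ΔU + W = -3580 J.
Net over both steps: W = -7160 J, Q = -19800 J, ΔU = -12700 J.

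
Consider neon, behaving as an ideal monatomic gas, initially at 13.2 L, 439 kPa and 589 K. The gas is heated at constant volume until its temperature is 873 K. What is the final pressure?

Isochoric: V stays 13.2 L; P/T = const ⇒ T₂ = 873 K, P₂ = 651 kPa.

651 kPa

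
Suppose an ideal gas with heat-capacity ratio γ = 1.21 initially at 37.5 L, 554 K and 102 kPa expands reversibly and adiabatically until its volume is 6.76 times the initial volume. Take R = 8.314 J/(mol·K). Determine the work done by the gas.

6020 J

n = P₁V₁/(RT₁) = 102×37.5/(8.314×554) = 0.830 mol.
Adiabatic: TV^(γ−1) = const ⇒ T₂ = 554×(0.148)^0.210 = 371 K; PV^γ = const ⇒ P₂ = 10.1 kPa.
ΔU = nCvΔT = 0.830×39.6×(371−554) = -6020 J.
Q = 0 for an adiabatic process, so W = −ΔU = 6020 J.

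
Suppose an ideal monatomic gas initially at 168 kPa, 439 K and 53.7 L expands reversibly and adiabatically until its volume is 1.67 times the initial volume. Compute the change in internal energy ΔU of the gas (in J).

-3920 J

n = P₁V₁/(RT₁) = 168×53.7/(8.314×439) = 2.47 mol.
Adiabatic: TV^(γ−1) = const ⇒ T₂ = 439×(0.599)^0.667 = 312 K; PV^γ = const ⇒ P₂ = 71.5 kPa.
For an ideal gas ΔU = nCvΔT with Cv = (3/2)R = 12.5 J/(mol·K).
ΔU = 2.47×12.5×(312−439) = -3920 J.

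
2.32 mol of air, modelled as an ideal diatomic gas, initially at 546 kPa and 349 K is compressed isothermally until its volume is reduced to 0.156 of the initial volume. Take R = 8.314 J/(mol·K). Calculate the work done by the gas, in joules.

-12500 J

V₁ = nRT₁/P₁ = 2.32×8.314×349/546 = 12.3 L.
Isothermal: T stays 349 K; PV = const ⇒ V₂ = 1.92 L, P₂ = 3500 kPa.
W = nRT ln(V₂/V₁) = 2.32×8.314×349×ln(0.156) = -12500 J.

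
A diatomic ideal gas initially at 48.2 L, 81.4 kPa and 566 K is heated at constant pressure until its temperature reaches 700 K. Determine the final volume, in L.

Isobaric: P stays 81.4 kPa; V/T = const ⇒ T₂ = 700 K, V₂ = 59.6 L.

59.6 L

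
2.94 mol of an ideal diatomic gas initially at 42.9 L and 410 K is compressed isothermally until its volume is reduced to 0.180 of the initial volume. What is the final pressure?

1300 kPa

P₁ = nRT₁/V₁ = 2.94×8.314×410/42.9 = 234 kPa.
Isothermal: T stays 410 K; PV = const ⇒ V₂ = 7.72 L, P₂ = 1300 kPa.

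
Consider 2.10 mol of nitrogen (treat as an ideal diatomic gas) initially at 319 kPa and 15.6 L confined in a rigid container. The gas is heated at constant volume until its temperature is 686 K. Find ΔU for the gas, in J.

T₁ = P₁V₁/(nR) = 319×15.6/(2.10×8.314) = 285 K.
Isochoric: V stays 15.6 L; P/T = const ⇒ T₂ = 686 K, P₂ = 768 kPa.
For an ideal gas ΔU = nCvΔT with Cv = (5/2)R = 20.8 J/(mol·K).
ΔU = 2.10×20.8×(686−285) = 17500 J.

17500 J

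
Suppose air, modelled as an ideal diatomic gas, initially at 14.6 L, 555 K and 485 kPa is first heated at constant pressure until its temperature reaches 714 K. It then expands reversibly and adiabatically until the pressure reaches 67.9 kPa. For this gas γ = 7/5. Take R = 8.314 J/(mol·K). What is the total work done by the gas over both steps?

n = P₁V₁/(RT₁) = 485×14.6/(8.314×555) = 1.53 mol.
Step 1 — Isobaric: P stays 485 kPa; V/T = const ⇒ T₂ = 714 K, V₂ = 18.8 L.
W = PΔV = 485×(18.8−14.6) kPa·L = 2030 J.
ΔU = nCvΔT = 1.53×20.8×(714−555) = 5070 J.
Q = ΔU + W = nCpΔT = 7100 J.
State after step 1: P = 485 kPa, V = 18.8 L, T = 714 K.
Step 2 — Adiabatic: T₂/T₁ = (P₂/P₁)^((γ−1)/γ) ⇒ T₂ = 714×(0.140)^0.286 = 407 K; V₂ = 76.5 L.
ΔU = nCvΔT = 1.53×20.8×(407−714) = -9790 J.
Q = 0 for an adiabatic process, so W = −ΔU = 9790 J.
Net over both steps: W = 11800 J, Q = 7100 J, ΔU = -4720 J.

11800 J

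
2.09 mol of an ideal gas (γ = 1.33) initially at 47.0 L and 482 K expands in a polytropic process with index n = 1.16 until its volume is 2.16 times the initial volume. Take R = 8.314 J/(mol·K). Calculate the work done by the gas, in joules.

6070 J

P₁ = nRT₁/V₁ = 2.09×8.314×482/47.0 = 178 kPa.
Polytropic n=1.16: T₂ = T₁(V₁/V₂)^(n−1) = 482×(0.463)^0.16 = 426 K; P₂ = P₁(V₁/V₂)^n = 72.9 kPa.
W = (P₁V₁−P₂V₂)/(n−1) = (178×47.0−72.9×102)/0.16 = 6070 J.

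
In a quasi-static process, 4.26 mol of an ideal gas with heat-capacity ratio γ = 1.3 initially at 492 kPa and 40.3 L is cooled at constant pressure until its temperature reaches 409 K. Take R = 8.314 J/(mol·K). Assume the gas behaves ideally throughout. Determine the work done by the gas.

T₁ = P₁V₁/(nR) = 492×40.3/(4.26×8.314) = 560 K.
Isobaric: P stays 492 kPa; V/T = const ⇒ T₂ = 409 K, V₂ = 29.4 L.
W = PΔV = 492×(29.4−40.3) kPa·L = -5340 J.

-5340 J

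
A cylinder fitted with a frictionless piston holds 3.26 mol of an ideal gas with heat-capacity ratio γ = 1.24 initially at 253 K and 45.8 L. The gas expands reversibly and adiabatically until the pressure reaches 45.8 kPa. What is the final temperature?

201 K

P₁ = nRT₁/V₁ = 3.26×8.314×253/45.8 = 150 kPa.
Adiabatic: T₂/T₁ = (P₂/P₁)^((γ−1)/γ) ⇒ T₂ = 253×(0.306)^0.194 = 201 K; V₂ = 119 L.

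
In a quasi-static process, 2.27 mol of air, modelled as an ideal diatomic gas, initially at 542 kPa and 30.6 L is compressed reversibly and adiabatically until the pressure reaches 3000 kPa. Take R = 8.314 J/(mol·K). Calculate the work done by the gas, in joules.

-26100 J

T₁ = P₁V₁/(nR) = 542×30.6/(2.27×8.314) = 879 K.
Adiabatic: T₂/T₁ = (P₂/P₁)^((γ−1)/γ) ⇒ T₂ = 879×(5.54)^0.286 = 1430 K; V₂ = 9.01 L.
ΔU = nCvΔT = 2.27×20.8×(1430−879) = 26100 J.
Q = 0 for an adiabatic process, so W = −ΔU = -26100 J.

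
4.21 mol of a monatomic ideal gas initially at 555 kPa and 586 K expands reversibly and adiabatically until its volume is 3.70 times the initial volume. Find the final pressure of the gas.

V₁ = nRT₁/P₁ = 4.21×8.314×586/555 = 37.0 L.
Adiabatic: TV^(γ−1) = const ⇒ T₂ = 586×(0.270)^0.667 = 245 K; PV^γ = const ⇒ P₂ = 62.7 kPa.

62.7 kPa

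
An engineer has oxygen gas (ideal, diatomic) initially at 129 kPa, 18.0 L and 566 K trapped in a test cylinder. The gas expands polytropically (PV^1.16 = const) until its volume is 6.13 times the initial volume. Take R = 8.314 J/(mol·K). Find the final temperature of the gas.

423 K

Polytropic n=1.16: T₂ = T₁(V₁/V₂)^(n−1) = 566×(0.163)^0.16 = 423 K; P₂ = P₁(V₁/V₂)^n = 15.7 kPa.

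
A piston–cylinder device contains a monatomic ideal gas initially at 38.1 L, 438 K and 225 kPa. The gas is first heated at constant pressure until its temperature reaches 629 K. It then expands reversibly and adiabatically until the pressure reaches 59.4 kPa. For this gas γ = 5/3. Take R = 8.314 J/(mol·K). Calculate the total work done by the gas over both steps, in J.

11400 J

n = P₁V₁/(RT₁) = 225×38.1/(8.314×438) = 2.35 mol.
Step 1 — Isobaric: P stays 225 kPa; V/T = const ⇒ T₂ = 629 K, V₂ = 54.7 L.
W = PΔV = 225×(54.7−38.1) kPa·L = 3740 J.
ΔU = nCvΔT = 2.35×12.5×(629−438) = 5610 J.
Q = ΔU + W = nCpΔT = 9350 J.
State after step 1: P = 225 kPa, V = 54.7 L, T = 629 K.
Step 2 — Adiabatic: T₂/T₁ = (P₂/P₁)^((γ−1)/γ) ⇒ T₂ = 629×(0.264)^0.400 = 369 K; V₂ = 122 L.
ΔU = nCvΔT = 2.35×12.5×(369−629) = -7630 J.
Q = 0 for an adiabatic process, so W = −ΔU = 7630 J.
Net over both steps: W = 11400 J, Q = 9350 J, ΔU = -2020 J.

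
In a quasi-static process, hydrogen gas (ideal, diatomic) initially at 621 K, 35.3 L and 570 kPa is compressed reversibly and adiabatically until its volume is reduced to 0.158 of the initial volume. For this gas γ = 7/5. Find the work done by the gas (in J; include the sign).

-54900 J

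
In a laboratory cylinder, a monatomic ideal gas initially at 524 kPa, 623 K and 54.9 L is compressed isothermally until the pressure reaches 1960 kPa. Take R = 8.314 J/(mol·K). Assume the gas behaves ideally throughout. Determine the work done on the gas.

38000 J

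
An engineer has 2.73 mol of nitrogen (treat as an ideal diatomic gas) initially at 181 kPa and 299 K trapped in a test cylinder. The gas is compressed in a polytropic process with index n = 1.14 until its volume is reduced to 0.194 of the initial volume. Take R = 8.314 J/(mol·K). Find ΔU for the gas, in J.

V₁ = nRT₁/P₁ = 2.73×8.314×299/181 = 37.5 L.
Polytropic n=1.14: T₂ = T₁(V₁/V₂)^(n−1) = 299×(5.15)^0.14 = 376 K; P₂ = P₁(V₁/V₂)^n = 1170 kPa.
For an ideal gas ΔU = nCvΔT with Cv = (5/2)R = 20.8 J/(mol·K).
ΔU = 2.73×20.8×(376−299) = 4380 J.

4380 J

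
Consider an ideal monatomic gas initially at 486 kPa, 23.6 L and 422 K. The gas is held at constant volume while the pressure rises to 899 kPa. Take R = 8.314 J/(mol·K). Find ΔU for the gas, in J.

14600 J

n = P₁V₁/(RT₁) = 486×23.6/(8.314×422) = 3.27 mol.
Isochoric: V stays 23.6 L; P/T = const ⇒ T₂ = 781 K, P₂ = 899 kPa.
For an ideal gas ΔU = nCvΔT with Cv = (3/2)R = 12.5 J/(mol·K).
ΔU = 3.27×12.5×(781−422) = 14600 J.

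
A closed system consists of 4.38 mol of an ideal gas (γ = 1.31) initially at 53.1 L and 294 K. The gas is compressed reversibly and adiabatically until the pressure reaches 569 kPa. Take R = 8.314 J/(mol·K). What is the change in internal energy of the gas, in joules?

P₁ = nRT₁/V₁ = 4.38×8.314×294/53.1 = 202 kPa.
Adiabatic: T₂/T₁ = (P₂/P₁)^((γ−1)/γ) ⇒ T₂ = 294×(2.82)^0.237 = 376 K; V₂ = 24.1 L.
For an ideal gas ΔU = nCvΔT with Cv = R/(γ−1) = 26.8 J/(mol·K).
ΔU = 4.38×26.8×(376−294) = 9610 J.

9610 J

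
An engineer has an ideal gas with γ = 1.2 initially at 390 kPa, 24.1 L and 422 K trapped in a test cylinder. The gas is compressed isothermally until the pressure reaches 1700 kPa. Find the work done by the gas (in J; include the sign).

-13800 J

n = P₁V₁/(RT₁) = 390×24.1/(8.314×422) = 2.68 mol.
Isothermal: T stays 422 K; PV = const ⇒ V₂ = 5.53 L, P₂ = 1700 kPa.
W = nRT ln(V₂/V₁) = 2.68×8.314×422×ln(0.229) = -13800 J.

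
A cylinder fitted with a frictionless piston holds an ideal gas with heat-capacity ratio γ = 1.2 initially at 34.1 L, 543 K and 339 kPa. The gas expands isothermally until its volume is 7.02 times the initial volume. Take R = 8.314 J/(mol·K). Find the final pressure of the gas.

48.3 kPa

Isothermal: T stays 543 K; PV = const ⇒ V₂ = 239 L, P₂ = 48.3 kPa.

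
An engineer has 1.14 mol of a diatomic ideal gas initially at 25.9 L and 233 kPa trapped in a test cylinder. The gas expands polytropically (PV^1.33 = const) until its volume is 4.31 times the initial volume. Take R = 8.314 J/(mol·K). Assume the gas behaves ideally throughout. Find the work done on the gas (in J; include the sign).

-7000 J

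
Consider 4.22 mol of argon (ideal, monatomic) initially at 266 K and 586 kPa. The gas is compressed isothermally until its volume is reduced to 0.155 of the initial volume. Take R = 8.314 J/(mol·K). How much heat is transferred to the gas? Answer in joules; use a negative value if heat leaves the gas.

V₁ = nRT₁/P₁ = 4.22×8.314×266/586 = 15.9 L.
Isothermal: T stays 266 K; PV = const ⇒ V₂ = 2.47 L, P₂ = 3780 kPa.
ΔU = 0 (ideal gas, T constant).
W = nRT ln(V₂/V₁) = 4.22×8.314×266×ln(0.155) = -17400 J.
Q = ΔU + W = -17400 J.

-17400 J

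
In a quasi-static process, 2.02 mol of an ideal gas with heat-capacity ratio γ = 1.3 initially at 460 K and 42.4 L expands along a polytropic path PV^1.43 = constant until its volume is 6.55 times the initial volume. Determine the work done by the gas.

9960 J

P₁ = nRT₁/V₁ = 2.02×8.314×460/42.4 = 182 kPa.
Polytropic n=1.43: T₂ = T₁(V₁/V₂)^(n−1) = 460×(0.153)^0.43 = 205 K; P₂ = P₁(V₁/V₂)^n = 12.4 kPa.
W = (P₁V₁−P₂V₂)/(n−1) = (182×42.4−12.4×278)/0.43 = 9960 J.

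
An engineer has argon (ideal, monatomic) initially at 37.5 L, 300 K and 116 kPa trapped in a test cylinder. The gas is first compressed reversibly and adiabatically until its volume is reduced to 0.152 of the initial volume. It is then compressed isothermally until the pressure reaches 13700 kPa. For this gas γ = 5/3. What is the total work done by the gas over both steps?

n = P₁V₁/(RT₁) = 116×37.5/(8.314×300) = 1.74 mol.
Step 1 — Adiabatic: TV^(γ−1) = const ⇒ T₂ = 300×(6.58)^0.667 = 1050 K; PV^γ = const ⇒ P₂ = 2680 kPa.
ΔU = nCvΔT = 1.74×12.5×(1050−300) = 16400 J.
Q = 0 for an adiabatic process, so W = −ΔU = -16400 J.
State after step 1: P = 2680 kPa, V = 5.70 L, T = 1050 K.
Step 2 — Isothermal: T stays 1050 K; PV = const ⇒ V₂ = 1.11 L, P₂ = 13700 kPa.
ΔU = 0 (ideal gas, T constant).
W = nRT ln(V₂/V₁) = 1.74×8.314×1050×ln(0.196) = -24900 J.
Q = ΔU + W = -24900 J.
Net over both steps: W = -41300 J, Q = -24900 J, ΔU = 16400 J.

-41300 J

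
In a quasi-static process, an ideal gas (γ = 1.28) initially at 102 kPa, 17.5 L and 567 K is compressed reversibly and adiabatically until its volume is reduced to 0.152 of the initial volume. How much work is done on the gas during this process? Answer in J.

n = P₁V₁/(RT₁) = 102×17.5/(8.314×567) = 0.379 mol.
Adiabatic: TV^(γ−1) = const ⇒ T₂ = 567×(6.58)^0.280 = 961 K; PV^γ = const ⇒ P₂ = 1140 kPa.
ΔU = nCvΔT = 0.379×29.7×(961−567) = 4430 J.
Q = 0 for an adiabatic process, so W = −ΔU = -4430 J.
Work done on the gas = −W_by = 4430 J.

4430 J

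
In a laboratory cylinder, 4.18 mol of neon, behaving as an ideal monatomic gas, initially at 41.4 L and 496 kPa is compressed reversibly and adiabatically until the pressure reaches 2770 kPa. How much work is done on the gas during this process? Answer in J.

T₁ = P₁V₁/(nR) = 496×41.4/(4.18×8.314) = 591 K.
Adiabatic: T₂/T₁ = (P₂/P₁)^((γ−1)/γ) ⇒ T₂ = 591×(5.58)^0.400 = 1180 K; V₂ = 14.8 L.
ΔU = nCvΔT = 4.18×12.5×(1180−591) = 30500 J.
Q = 0 for an adiabatic process, so W = −ΔU = -30500 J.
Work done on the gas = −W_by = 30500 J.

30500 J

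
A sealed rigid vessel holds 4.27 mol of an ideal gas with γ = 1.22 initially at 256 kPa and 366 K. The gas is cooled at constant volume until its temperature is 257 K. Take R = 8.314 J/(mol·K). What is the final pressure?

180 kPa

V₁ = nRT₁/P₁ = 4.27×8.314×366/256 = 50.8 L.
Isochoric: V stays 50.8 L; P/T = const ⇒ T₂ = 257 K, P₂ = 180 kPa.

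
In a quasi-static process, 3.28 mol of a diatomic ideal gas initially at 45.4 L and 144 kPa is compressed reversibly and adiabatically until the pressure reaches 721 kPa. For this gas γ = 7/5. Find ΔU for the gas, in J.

9550 J

T₁ = P₁V₁/(nR) = 144×45.4/(3.28×8.314) = 240 K.
Adiabatic: T₂/T₁ = (P₂/P₁)^((γ−1)/γ) ⇒ T₂ = 240×(5.01)^0.286 = 380 K; V₂ = 14.4 L.
For an ideal gas ΔU = nCvΔT with Cv = (5/2)R = 20.8 J/(mol·K).
ΔU = 3.28×20.8×(380−240) = 9550 J.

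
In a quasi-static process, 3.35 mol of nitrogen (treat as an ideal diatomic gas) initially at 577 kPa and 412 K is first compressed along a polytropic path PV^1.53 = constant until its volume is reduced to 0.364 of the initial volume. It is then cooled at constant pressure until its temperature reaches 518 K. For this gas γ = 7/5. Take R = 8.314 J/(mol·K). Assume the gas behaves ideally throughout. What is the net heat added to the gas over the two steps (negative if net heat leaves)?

-13100 J

V₁ = nRT₁/P₁ = 3.35×8.314×412/577 = 19.9 L.
Step 1 — Polytropic n=1.53: T₂ = T₁(V₁/V₂)^(n−1) = 412×(2.75)^0.53 = 704 K; P₂ = P₁(V₁/V₂)^n = 2710 kPa.
W = (P₁V₁−P₂V₂)/(n−1) = (577×19.9−2710×7.24)/0.53 = -15300 J.
ΔU = nCvΔT = 3.35×20.8×(704−412) = 20300 J.
Q = ΔU + W = 4990 J.
State after step 1: P = 2710 kPa, V = 7.24 L, T = 704 K.
Step 2 — Isobaric: P stays 2710 kPa; V/T = const ⇒ T₂ = 518 K, V₂ = 5.33 L.
W = PΔV = 2710×(5.33−7.24) kPa·L = -5180 J.
ΔU = nCvΔT = 3.35×20.8×(518−704) = -12900 J.
Q = ΔU + W = nCpΔT = -18100 J.
Net over both steps: W = -20500 J, Q = -13100 J, ΔU = 7380 J.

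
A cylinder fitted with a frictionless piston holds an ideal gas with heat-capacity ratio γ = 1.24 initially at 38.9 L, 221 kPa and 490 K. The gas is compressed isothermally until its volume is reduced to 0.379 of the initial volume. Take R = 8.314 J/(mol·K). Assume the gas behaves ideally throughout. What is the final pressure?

583 kPa

Isothermal: T stays 490 K; PV = const ⇒ V₂ = 14.7 L, P₂ = 583 kPa.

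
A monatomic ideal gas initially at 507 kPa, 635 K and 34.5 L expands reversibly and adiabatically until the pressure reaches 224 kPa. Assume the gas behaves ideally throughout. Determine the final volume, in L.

56.3 L

Adiabatic: T₂/T₁ = (P₂/P₁)^((γ−1)/γ) ⇒ T₂ = 635×(0.442)^0.400 = 458 K; V₂ = 56.3 L.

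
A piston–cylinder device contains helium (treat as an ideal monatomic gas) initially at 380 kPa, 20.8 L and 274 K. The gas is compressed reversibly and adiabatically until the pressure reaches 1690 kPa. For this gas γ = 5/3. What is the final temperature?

498 K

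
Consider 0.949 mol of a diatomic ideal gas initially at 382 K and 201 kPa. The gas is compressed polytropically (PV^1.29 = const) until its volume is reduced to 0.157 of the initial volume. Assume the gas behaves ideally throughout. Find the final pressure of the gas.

2190 kPa

V₁ = nRT₁/P₁ = 0.949×8.314×382/201 = 15.0 L.
Polytropic n=1.29: T₂ = T₁(V₁/V₂)^(n−1) = 382×(6.37)^0.29 = 654 K; P₂ = P₁(V₁/V₂)^n = 2190 kPa.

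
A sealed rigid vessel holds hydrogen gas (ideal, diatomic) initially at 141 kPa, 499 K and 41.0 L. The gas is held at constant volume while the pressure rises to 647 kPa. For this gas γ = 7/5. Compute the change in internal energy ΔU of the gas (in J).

51900 J

n = P₁V₁/(RT₁) = 141×41.0/(8.314×499) = 1.39 mol.
Isochoric: V stays 41.0 L; P/T = const ⇒ T₂ = 2290 K, P₂ = 647 kPa.
For an ideal gas ΔU = nCvΔT with Cv = (5/2)R = 20.8 J/(mol·K).
ΔU = 1.39×20.8×(2290−499) = 51900 J.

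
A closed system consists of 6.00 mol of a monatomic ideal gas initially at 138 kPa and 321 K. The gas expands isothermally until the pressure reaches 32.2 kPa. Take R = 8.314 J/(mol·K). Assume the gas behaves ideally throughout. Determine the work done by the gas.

23300 J

V₁ = nRT₁/P₁ = 6.00×8.314×321/138 = 116 L.
Isothermal: T stays 321 K; PV = const ⇒ V₂ = 497 L, P₂ = 32.2 kPa.
W = nRT ln(V₂/V₁) = 6.00×8.314×321×ln(4.29) = 23300 J.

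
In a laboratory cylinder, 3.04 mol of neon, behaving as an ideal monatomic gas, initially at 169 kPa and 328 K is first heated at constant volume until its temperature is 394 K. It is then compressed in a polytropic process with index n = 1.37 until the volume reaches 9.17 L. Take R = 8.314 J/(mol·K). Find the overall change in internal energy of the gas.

15300 J

V₁ = nRT₁/P₁ = 3.04×8.314×328/169 = 49.1 L.
Step 1 — Isochoric: V stays 49.1 L; P/T = const ⇒ T₂ = 394 K, P₂ = 203 kPa.
W = 0 (no volume change).
ΔU = nCvΔT = 3.04×12.5×(394−328) = 2500 J.
Q = ΔU = 2500 J.
State after step 1: P = 203 kPa, V = 49.1 L, T = 394 K.
Step 2 — Polytropic n=1.37: T₂ = T₁(V₁/V₂)^(n−1) = 394×(5.35)^0.37 = 733 K; P₂ = P₁(V₁/V₂)^n = 2020 kPa.
W = (P₁V₁−P₂V₂)/(n−1) = (203×49.1−2020×9.17)/0.37 = -23100 J.
ΔU = nCvΔT = 3.04×12.5×(733−394) = 12800 J.
Q = ΔU + W = -10300 J.
Net over both steps: W = -23100 J, Q = -7800 J, ΔU = 15300 J.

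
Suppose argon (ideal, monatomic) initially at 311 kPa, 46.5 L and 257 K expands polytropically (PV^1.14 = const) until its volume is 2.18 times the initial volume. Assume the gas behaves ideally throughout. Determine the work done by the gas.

n = P₁V₁/(RT₁) = 311×46.5/(8.314×257) = 6.77 mol.
Polytropic n=1.14: T₂ = T₁(V₁/V₂)^(n−1) = 257×(0.459)^0.14 = 230 K; P₂ = P₁(V₁/V₂)^n = 128 kPa.
W = (P₁V₁−P₂V₂)/(n−1) = (311×46.5−128×101)/0.14 = 10700 J.

10700 J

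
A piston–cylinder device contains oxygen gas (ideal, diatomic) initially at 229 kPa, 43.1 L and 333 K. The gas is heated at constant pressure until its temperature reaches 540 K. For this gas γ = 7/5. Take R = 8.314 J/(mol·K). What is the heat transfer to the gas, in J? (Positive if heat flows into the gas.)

21500 J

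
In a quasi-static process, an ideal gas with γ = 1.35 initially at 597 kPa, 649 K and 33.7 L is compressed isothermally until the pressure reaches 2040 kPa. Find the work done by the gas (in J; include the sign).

-24700 J

n = P₁V₁/(RT₁) = 597×33.7/(8.314×649) = 3.73 mol.
Isothermal: T stays 649 K; PV = const ⇒ V₂ = 9.86 L, P₂ = 2040 kPa.
W = nRT ln(V₂/V₁) = 3.73×8.314×649×ln(0.293) = -24700 J.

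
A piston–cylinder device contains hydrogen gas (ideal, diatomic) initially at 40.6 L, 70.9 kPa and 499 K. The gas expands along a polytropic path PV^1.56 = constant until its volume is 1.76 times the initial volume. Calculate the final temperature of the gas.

Polytropic n=1.56: T₂ = T₁(V₁/V₂)^(n−1) = 499×(0.568)^0.56 = 364 K; P₂ = P₁(V₁/V₂)^n = 29.4 kPa.

364 K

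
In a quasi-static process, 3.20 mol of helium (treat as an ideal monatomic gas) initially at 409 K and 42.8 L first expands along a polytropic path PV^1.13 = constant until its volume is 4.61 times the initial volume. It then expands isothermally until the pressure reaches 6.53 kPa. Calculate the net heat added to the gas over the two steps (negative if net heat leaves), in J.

29400 J

P₁ = nRT₁/V₁ = 3.20×8.314×409/42.8 = 254 kPa.
Step 1 — Polytropic n=1.13: T₂ = T₁(V₁/V₂)^(n−1) = 409×(0.217)^0.13 = 335 K; P₂ = P₁(V₁/V₂)^n = 45.2 kPa.
W = (P₁V₁−P₂V₂)/(n−1) = (254×42.8−45.2×197)/0.13 = 15100 J.
ΔU = nCvΔT = 3.20×12.5×(335−409) = -2940 J.
Q = ΔU + W = 12100 J.
State after step 1: P = 45.2 kPa, V = 197 L, T = 335 K.
Step 2 — Isothermal: T stays 335 K; PV = const ⇒ V₂ = 1370 L, P₂ = 6.53 kPa.
ΔU = 0 (ideal gas, T constant).
W = nRT ln(V₂/V₁) = 3.20×8.314×335×ln(6.92) = 17300 J.
Q = ΔU + W = 17300 J.
Net over both steps: W = 32300 J, Q = 29400 J, ΔU = -2940 J.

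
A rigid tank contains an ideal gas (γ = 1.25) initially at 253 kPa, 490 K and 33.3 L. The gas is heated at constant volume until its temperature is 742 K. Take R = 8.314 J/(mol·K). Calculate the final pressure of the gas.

383 kPa

Isochoric: V stays 33.3 L; P/T = const ⇒ T₂ = 742 K, P₂ = 383 kPa.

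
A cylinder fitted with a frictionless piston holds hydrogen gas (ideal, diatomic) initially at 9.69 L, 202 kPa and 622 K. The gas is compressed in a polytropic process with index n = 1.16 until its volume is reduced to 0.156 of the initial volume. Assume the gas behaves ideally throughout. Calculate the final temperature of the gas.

Polytropic n=1.16: T₂ = T₁(V₁/V₂)^(n−1) = 622×(6.41)^0.16 = 837 K; P₂ = P₁(V₁/V₂)^n = 1740 kPa.

837 K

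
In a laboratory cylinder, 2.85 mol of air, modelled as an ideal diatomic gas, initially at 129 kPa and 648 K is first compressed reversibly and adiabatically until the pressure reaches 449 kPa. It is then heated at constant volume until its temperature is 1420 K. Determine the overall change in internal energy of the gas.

45700 J

V₁ = nRT₁/P₁ = 2.85×8.314×648/129 = 119 L.
Step 1 — Adiabatic: T₂/T₁ = (P₂/P₁)^((γ−1)/γ) ⇒ T₂ = 648×(3.48)^0.286 = 925 K; V₂ = 48.8 L.
ΔU = nCvΔT = 2.85×20.8×(925−648) = 16400 J.
Q = 0 for an adiabatic process, so W = −ΔU = -16400 J.
State after step 1: P = 449 kPa, V = 48.8 L, T = 925 K.
Step 2 — Isochoric: V stays 48.8 L; P/T = const ⇒ T₂ = 1420 K, P₂ = 689 kPa.
W = 0 (no volume change).
ΔU = nCvΔT = 2.85×20.8×(1420−925) = 29300 J.
Q = ΔU = 29300 J.
Net over both steps: W = -16400 J, Q = 29300 J, ΔU = 45700 J.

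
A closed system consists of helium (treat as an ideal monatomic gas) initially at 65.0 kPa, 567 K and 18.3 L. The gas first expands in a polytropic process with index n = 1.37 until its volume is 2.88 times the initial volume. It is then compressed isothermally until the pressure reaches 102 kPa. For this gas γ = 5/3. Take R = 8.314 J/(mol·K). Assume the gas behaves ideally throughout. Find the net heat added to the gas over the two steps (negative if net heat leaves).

-1060 J

n = P₁V₁/(RT₁) = 65.0×18.3/(8.314×567) = 0.252 mol.
Step 1 — Polytropic n=1.37: T₂ = T₁(V₁/V₂)^(n−1) = 567×(0.347)^0.37 = 383 K; P₂ = P₁(V₁/V₂)^n = 15.3 kPa.
W = (P₁V₁−P₂V₂)/(n−1) = (65.0×18.3−15.3×52.7)/0.37 = 1040 J.
ΔU = nCvΔT = 0.252×12.5×(383−567) = -578 J.
Q = ΔU + W = 463 J.
State after step 1: P = 15.3 kPa, V = 52.7 L, T = 383 K.
Step 2 — Isothermal: T stays 383 K; PV = const ⇒ V₂ = 7.88 L, P₂ = 102 kPa.
ΔU = 0 (ideal gas, T constant).
W = nRT ln(V₂/V₁) = 0.252×8.314×383×ln(0.150) = -1530 J.
Q = ΔU + W = -1530 J.
Net over both steps: W = -487 J, Q = -1060 J, ΔU = -578 J.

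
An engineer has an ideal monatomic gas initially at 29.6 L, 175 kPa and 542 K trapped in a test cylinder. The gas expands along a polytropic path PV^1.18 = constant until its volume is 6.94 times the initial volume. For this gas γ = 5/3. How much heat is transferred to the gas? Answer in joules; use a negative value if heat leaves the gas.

6180 J

n = P₁V₁/(RT₁) = 175×29.6/(8.314×542) = 1.15 mol.
Polytropic n=1.18: T₂ = T₁(V₁/V₂)^(n−1) = 542×(0.144)^0.18 = 382 K; P₂ = P₁(V₁/V₂)^n = 17.8 kPa.
W = (P₁V₁−P₂V₂)/(n−1) = (175×29.6−17.8×205)/0.18 = 8470 J.
ΔU = nCvΔT = 1.15×12.5×(382−542) = -2290 J.
Q = ΔU + W = 6180 J.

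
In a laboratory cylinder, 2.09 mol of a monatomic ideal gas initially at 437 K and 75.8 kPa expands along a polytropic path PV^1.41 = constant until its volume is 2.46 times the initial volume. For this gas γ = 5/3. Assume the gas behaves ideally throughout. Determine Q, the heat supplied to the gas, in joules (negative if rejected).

2200 J

V₁ = nRT₁/P₁ = 2.09×8.314×437/75.8 = 100 L.
Polytropic n=1.41: T₂ = T₁(V₁/V₂)^(n−1) = 437×(0.407)^0.41 = 302 K; P₂ = P₁(V₁/V₂)^n = 21.3 kPa.
W = (P₁V₁−P₂V₂)/(n−1) = (75.8×100−21.3×246)/0.41 = 5720 J.
ΔU = nCvΔT = 2.09×12.5×(302−437) = -3520 J.
Q = ΔU + W = 2200 J.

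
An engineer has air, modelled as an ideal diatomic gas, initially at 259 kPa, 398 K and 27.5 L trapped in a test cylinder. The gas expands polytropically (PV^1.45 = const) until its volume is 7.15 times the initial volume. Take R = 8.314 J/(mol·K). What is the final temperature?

Polytropic n=1.45: T₂ = T₁(V₁/V₂)^(n−1) = 398×(0.140)^0.45 = 164 K; P₂ = P₁(V₁/V₂)^n = 14.9 kPa.

164 K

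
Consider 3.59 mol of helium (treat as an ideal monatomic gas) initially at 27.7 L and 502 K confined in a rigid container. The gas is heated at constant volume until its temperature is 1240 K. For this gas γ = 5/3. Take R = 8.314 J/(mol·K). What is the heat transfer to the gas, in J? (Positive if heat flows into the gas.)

P₁ = nRT₁/V₁ = 3.59×8.314×502/27.7 = 541 kPa.
Isochoric: V stays 27.7 L; P/T = const ⇒ T₂ = 1240 K, P₂ = 1340 kPa.
W = 0 (no volume change).
ΔU = nCvΔT = 3.59×12.5×(1240−502) = 33000 J.
Q = ΔU = 33000 J.

33000 J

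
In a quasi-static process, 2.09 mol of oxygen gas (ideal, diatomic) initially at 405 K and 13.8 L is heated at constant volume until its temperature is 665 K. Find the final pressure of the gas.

837 kPa

P₁ = nRT₁/V₁ = 2.09×8.314×405/13.8 = 510 kPa.
Isochoric: V stays 13.8 L; P/T = const ⇒ T₂ = 665 K, P₂ = 837 kPa.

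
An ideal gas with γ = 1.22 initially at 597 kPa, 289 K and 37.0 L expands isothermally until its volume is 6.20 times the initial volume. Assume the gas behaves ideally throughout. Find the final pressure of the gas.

Isothermal: T stays 289 K; PV = const ⇒ V₂ = 229 L, P₂ = 96.3 kPa.

96.3 kPa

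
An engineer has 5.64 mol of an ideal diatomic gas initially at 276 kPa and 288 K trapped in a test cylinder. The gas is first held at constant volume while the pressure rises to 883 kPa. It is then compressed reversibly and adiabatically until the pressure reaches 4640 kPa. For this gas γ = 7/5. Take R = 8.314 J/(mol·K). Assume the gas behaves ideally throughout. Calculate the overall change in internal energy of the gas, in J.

140000 J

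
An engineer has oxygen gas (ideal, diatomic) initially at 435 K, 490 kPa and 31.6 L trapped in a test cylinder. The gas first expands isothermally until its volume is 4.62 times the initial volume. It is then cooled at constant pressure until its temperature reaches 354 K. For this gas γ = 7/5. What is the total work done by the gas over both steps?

20800 J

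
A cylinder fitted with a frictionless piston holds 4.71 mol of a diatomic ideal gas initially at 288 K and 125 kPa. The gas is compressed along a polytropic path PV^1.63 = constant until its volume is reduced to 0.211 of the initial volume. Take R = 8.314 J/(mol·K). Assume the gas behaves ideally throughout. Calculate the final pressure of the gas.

V₁ = nRT₁/P₁ = 4.71×8.314×288/125 = 90.2 L.
Polytropic n=1.63: T₂ = T₁(V₁/V₂)^(n−1) = 288×(4.74)^0.63 = 768 K; P₂ = P₁(V₁/V₂)^n = 1580 kPa.

1580 kPa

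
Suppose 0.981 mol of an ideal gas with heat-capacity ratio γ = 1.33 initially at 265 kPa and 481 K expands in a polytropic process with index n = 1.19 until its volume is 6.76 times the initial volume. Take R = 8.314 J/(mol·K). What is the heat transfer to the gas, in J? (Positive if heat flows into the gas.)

V₁ = nRT₁/P₁ = 0.981×8.314×481/265 = 14.8 L.
Polytropic n=1.19: T₂ = T₁(V₁/V₂)^(n−1) = 481×(0.148)^0.19 = 335 K; P₂ = P₁(V₁/V₂)^n = 27.3 kPa.
W = (P₁V₁−P₂V₂)/(n−1) = (265×14.8−27.3×100)/0.19 = 6290 J.
ΔU = nCvΔT = 0.981×25.2×(335−481) = -3620 J.
Q = ΔU + W = 2670 J.

2670 J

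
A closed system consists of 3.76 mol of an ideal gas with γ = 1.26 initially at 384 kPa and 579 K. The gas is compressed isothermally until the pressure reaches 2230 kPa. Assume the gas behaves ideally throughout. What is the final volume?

V₁ = nRT₁/P₁ = 3.76×8.314×579/384 = 47.1 L.
Isothermal: T stays 579 K; PV = const ⇒ V₂ = 8.12 L, P₂ = 2230 kPa.

8.12 L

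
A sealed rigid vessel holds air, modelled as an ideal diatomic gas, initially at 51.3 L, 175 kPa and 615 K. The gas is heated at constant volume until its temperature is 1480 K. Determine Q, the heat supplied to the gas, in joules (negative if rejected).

n = P₁V₁/(RT₁) = 175×51.3/(8.314×615) = 1.76 mol.
Isochoric: V stays 51.3 L; P/T = const ⇒ T₂ = 1480 K, P₂ = 421 kPa.
W = 0 (no volume change).
ΔU = nCvΔT = 1.76×20.8×(1480−615) = 31600 J.
Q = ΔU = 31600 J.

31600 J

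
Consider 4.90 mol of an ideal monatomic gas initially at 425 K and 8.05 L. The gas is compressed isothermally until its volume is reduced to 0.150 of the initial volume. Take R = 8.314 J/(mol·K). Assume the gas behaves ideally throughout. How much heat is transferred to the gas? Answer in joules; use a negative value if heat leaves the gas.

P₁ = nRT₁/V₁ = 4.90×8.314×425/8.05 = 2150 kPa.
Isothermal: T stays 425 K; PV = const ⇒ V₂ = 1.21 L, P₂ = 14300 kPa.
ΔU = 0 (ideal gas, T constant).
W = nRT ln(V₂/V₁) = 4.90×8.314×425×ln(0.150) = -32800 J.
Q = ΔU + W = -32800 J.

-32800 J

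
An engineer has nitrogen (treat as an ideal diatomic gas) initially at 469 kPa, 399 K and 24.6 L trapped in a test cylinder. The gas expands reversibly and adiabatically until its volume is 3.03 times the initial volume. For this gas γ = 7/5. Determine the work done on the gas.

-10300 J

n = P₁V₁/(RT₁) = 469×24.6/(8.314×399) = 3.48 mol.
Adiabatic: TV^(γ−1) = const ⇒ T₂ = 399×(0.330)^0.400 = 256 K; PV^γ = const ⇒ P₂ = 99.3 kPa.
ΔU = nCvΔT = 3.48×20.8×(256−399) = -10300 J.
Q = 0 for an adiabatic process, so W = −ΔU = 10300 J.
Work done on the gas = −W_by = -10300 J.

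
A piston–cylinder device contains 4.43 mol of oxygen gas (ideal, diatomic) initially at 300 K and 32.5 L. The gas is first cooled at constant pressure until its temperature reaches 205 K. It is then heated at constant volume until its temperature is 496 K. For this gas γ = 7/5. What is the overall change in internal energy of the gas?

P₁ = nRT₁/V₁ = 4.43×8.314×300/32.5 = 340 kPa.
Step 1 — Isobaric: P stays 340 kPa; V/T = const ⇒ T₂ = 205 K, V₂ = 22.2 L.
W = PΔV = 340×(22.2−32.5) kPa·L = -3500 J.
ΔU = nCvΔT = 4.43×20.8×(205−300) = -8750 J.
Q = ΔU + W = nCpΔT = -12200 J.
State after step 1: P = 340 kPa, V = 22.2 L, T = 205 K.
Step 2 — Isochoric: V stays 22.2 L; P/T = const ⇒ T₂ = 496 K, P₂ = 823 kPa.
W = 0 (no volume change).
ΔU = nCvΔT = 4.43×20.8×(496−205) = 26800 J.
Q = ΔU = 26800 J.
Net over both steps: W = -3500 J, Q = 14500 J, ΔU = 18000 J.

18000 J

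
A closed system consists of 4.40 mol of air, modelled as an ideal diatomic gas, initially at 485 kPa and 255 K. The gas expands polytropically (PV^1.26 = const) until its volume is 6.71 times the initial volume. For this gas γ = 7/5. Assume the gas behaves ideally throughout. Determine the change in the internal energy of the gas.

V₁ = nRT₁/P₁ = 4.40×8.314×255/485 = 19.2 L.
Polytropic n=1.26: T₂ = T₁(V₁/V₂)^(n−1) = 255×(0.149)^0.26 = 155 K; P₂ = P₁(V₁/V₂)^n = 44.1 kPa.
For an ideal gas ΔU = nCvΔT with Cv = (5/2)R = 20.8 J/(mol·K).
ΔU = 4.40×20.8×(155−255) = -9100 J.

-9100 J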